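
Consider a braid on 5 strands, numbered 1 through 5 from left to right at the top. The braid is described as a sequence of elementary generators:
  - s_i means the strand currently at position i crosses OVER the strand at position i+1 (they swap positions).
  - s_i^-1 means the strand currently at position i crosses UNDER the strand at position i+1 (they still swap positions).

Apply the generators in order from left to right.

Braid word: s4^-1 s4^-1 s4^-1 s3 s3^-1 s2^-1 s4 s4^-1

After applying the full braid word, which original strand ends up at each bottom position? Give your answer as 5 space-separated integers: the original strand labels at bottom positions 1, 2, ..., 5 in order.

Gen 1 (s4^-1): strand 4 crosses under strand 5. Perm now: [1 2 3 5 4]
Gen 2 (s4^-1): strand 5 crosses under strand 4. Perm now: [1 2 3 4 5]
Gen 3 (s4^-1): strand 4 crosses under strand 5. Perm now: [1 2 3 5 4]
Gen 4 (s3): strand 3 crosses over strand 5. Perm now: [1 2 5 3 4]
Gen 5 (s3^-1): strand 5 crosses under strand 3. Perm now: [1 2 3 5 4]
Gen 6 (s2^-1): strand 2 crosses under strand 3. Perm now: [1 3 2 5 4]
Gen 7 (s4): strand 5 crosses over strand 4. Perm now: [1 3 2 4 5]
Gen 8 (s4^-1): strand 4 crosses under strand 5. Perm now: [1 3 2 5 4]

Answer: 1 3 2 5 4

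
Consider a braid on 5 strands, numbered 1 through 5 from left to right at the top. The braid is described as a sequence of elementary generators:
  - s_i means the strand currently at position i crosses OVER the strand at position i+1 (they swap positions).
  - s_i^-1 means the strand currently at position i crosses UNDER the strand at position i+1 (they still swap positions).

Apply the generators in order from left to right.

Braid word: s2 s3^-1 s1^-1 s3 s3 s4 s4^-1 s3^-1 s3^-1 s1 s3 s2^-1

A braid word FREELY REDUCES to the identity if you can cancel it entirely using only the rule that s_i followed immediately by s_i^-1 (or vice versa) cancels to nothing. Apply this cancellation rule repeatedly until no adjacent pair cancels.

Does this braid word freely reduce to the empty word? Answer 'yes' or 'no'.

Answer: yes

Derivation:
Gen 1 (s2): push. Stack: [s2]
Gen 2 (s3^-1): push. Stack: [s2 s3^-1]
Gen 3 (s1^-1): push. Stack: [s2 s3^-1 s1^-1]
Gen 4 (s3): push. Stack: [s2 s3^-1 s1^-1 s3]
Gen 5 (s3): push. Stack: [s2 s3^-1 s1^-1 s3 s3]
Gen 6 (s4): push. Stack: [s2 s3^-1 s1^-1 s3 s3 s4]
Gen 7 (s4^-1): cancels prior s4. Stack: [s2 s3^-1 s1^-1 s3 s3]
Gen 8 (s3^-1): cancels prior s3. Stack: [s2 s3^-1 s1^-1 s3]
Gen 9 (s3^-1): cancels prior s3. Stack: [s2 s3^-1 s1^-1]
Gen 10 (s1): cancels prior s1^-1. Stack: [s2 s3^-1]
Gen 11 (s3): cancels prior s3^-1. Stack: [s2]
Gen 12 (s2^-1): cancels prior s2. Stack: []
Reduced word: (empty)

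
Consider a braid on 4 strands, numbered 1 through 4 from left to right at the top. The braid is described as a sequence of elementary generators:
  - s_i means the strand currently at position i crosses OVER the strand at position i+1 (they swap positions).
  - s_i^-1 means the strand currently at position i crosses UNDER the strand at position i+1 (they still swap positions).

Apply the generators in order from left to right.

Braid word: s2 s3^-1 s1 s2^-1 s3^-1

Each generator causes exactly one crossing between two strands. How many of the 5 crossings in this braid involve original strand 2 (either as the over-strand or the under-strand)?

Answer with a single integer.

Answer: 3

Derivation:
Gen 1: crossing 2x3. Involves strand 2? yes. Count so far: 1
Gen 2: crossing 2x4. Involves strand 2? yes. Count so far: 2
Gen 3: crossing 1x3. Involves strand 2? no. Count so far: 2
Gen 4: crossing 1x4. Involves strand 2? no. Count so far: 2
Gen 5: crossing 1x2. Involves strand 2? yes. Count so far: 3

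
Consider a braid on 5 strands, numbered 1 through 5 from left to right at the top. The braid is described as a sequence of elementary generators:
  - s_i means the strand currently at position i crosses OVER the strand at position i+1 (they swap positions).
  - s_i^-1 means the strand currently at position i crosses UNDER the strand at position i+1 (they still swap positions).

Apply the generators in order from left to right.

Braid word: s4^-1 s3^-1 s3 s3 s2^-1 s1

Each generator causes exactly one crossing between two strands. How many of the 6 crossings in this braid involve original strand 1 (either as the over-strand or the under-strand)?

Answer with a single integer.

Gen 1: crossing 4x5. Involves strand 1? no. Count so far: 0
Gen 2: crossing 3x5. Involves strand 1? no. Count so far: 0
Gen 3: crossing 5x3. Involves strand 1? no. Count so far: 0
Gen 4: crossing 3x5. Involves strand 1? no. Count so far: 0
Gen 5: crossing 2x5. Involves strand 1? no. Count so far: 0
Gen 6: crossing 1x5. Involves strand 1? yes. Count so far: 1

Answer: 1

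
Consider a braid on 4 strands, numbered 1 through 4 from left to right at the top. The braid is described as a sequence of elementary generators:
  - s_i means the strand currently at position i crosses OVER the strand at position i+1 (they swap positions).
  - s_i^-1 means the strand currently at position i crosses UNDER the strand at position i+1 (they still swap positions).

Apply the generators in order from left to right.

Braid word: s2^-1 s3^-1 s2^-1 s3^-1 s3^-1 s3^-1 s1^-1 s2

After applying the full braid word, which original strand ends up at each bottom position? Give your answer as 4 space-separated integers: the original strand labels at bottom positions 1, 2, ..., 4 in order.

Gen 1 (s2^-1): strand 2 crosses under strand 3. Perm now: [1 3 2 4]
Gen 2 (s3^-1): strand 2 crosses under strand 4. Perm now: [1 3 4 2]
Gen 3 (s2^-1): strand 3 crosses under strand 4. Perm now: [1 4 3 2]
Gen 4 (s3^-1): strand 3 crosses under strand 2. Perm now: [1 4 2 3]
Gen 5 (s3^-1): strand 2 crosses under strand 3. Perm now: [1 4 3 2]
Gen 6 (s3^-1): strand 3 crosses under strand 2. Perm now: [1 4 2 3]
Gen 7 (s1^-1): strand 1 crosses under strand 4. Perm now: [4 1 2 3]
Gen 8 (s2): strand 1 crosses over strand 2. Perm now: [4 2 1 3]

Answer: 4 2 1 3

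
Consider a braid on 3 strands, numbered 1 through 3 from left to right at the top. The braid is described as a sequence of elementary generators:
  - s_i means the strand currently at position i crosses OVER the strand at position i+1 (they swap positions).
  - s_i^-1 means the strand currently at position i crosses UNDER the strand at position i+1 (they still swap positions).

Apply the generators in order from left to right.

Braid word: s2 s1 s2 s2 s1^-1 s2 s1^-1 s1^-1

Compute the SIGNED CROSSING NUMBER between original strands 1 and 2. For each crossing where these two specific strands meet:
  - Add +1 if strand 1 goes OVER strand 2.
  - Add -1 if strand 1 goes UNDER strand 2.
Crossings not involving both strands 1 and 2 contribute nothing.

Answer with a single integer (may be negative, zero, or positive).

Answer: 0

Derivation:
Gen 1: crossing 2x3. Both 1&2? no. Sum: 0
Gen 2: crossing 1x3. Both 1&2? no. Sum: 0
Gen 3: 1 over 2. Both 1&2? yes. Contrib: +1. Sum: 1
Gen 4: 2 over 1. Both 1&2? yes. Contrib: -1. Sum: 0
Gen 5: crossing 3x1. Both 1&2? no. Sum: 0
Gen 6: crossing 3x2. Both 1&2? no. Sum: 0
Gen 7: 1 under 2. Both 1&2? yes. Contrib: -1. Sum: -1
Gen 8: 2 under 1. Both 1&2? yes. Contrib: +1. Sum: 0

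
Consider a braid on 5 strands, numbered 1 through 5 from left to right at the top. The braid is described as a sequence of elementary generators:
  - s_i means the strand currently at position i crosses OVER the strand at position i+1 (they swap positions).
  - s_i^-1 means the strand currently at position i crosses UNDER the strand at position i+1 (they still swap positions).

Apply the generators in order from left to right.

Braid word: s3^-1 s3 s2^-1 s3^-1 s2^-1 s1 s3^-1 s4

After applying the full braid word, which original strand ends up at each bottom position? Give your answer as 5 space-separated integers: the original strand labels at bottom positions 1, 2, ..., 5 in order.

Answer: 4 1 2 5 3

Derivation:
Gen 1 (s3^-1): strand 3 crosses under strand 4. Perm now: [1 2 4 3 5]
Gen 2 (s3): strand 4 crosses over strand 3. Perm now: [1 2 3 4 5]
Gen 3 (s2^-1): strand 2 crosses under strand 3. Perm now: [1 3 2 4 5]
Gen 4 (s3^-1): strand 2 crosses under strand 4. Perm now: [1 3 4 2 5]
Gen 5 (s2^-1): strand 3 crosses under strand 4. Perm now: [1 4 3 2 5]
Gen 6 (s1): strand 1 crosses over strand 4. Perm now: [4 1 3 2 5]
Gen 7 (s3^-1): strand 3 crosses under strand 2. Perm now: [4 1 2 3 5]
Gen 8 (s4): strand 3 crosses over strand 5. Perm now: [4 1 2 5 3]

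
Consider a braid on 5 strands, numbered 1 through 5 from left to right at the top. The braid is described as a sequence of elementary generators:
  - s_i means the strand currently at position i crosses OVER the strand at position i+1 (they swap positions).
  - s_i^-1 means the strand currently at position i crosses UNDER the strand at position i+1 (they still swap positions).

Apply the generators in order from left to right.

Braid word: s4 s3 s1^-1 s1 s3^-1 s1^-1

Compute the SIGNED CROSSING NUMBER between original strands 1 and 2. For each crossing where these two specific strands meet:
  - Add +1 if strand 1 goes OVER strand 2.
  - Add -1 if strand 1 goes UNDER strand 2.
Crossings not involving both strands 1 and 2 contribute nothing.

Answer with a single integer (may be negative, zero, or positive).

Gen 1: crossing 4x5. Both 1&2? no. Sum: 0
Gen 2: crossing 3x5. Both 1&2? no. Sum: 0
Gen 3: 1 under 2. Both 1&2? yes. Contrib: -1. Sum: -1
Gen 4: 2 over 1. Both 1&2? yes. Contrib: -1. Sum: -2
Gen 5: crossing 5x3. Both 1&2? no. Sum: -2
Gen 6: 1 under 2. Both 1&2? yes. Contrib: -1. Sum: -3

Answer: -3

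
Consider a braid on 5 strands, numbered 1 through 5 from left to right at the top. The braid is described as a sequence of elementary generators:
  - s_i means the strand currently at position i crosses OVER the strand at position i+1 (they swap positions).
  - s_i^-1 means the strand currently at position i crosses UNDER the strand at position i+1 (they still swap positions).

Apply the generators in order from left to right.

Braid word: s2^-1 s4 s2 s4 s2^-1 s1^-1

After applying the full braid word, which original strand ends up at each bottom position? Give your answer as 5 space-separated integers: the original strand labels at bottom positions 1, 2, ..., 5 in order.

Answer: 3 1 2 4 5

Derivation:
Gen 1 (s2^-1): strand 2 crosses under strand 3. Perm now: [1 3 2 4 5]
Gen 2 (s4): strand 4 crosses over strand 5. Perm now: [1 3 2 5 4]
Gen 3 (s2): strand 3 crosses over strand 2. Perm now: [1 2 3 5 4]
Gen 4 (s4): strand 5 crosses over strand 4. Perm now: [1 2 3 4 5]
Gen 5 (s2^-1): strand 2 crosses under strand 3. Perm now: [1 3 2 4 5]
Gen 6 (s1^-1): strand 1 crosses under strand 3. Perm now: [3 1 2 4 5]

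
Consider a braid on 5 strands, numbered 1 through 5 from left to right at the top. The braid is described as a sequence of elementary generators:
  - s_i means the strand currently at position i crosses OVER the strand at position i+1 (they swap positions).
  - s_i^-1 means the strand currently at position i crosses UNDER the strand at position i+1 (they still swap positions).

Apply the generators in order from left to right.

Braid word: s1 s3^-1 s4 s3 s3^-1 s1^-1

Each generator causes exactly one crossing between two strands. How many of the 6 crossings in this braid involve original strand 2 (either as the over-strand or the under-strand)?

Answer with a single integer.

Answer: 2

Derivation:
Gen 1: crossing 1x2. Involves strand 2? yes. Count so far: 1
Gen 2: crossing 3x4. Involves strand 2? no. Count so far: 1
Gen 3: crossing 3x5. Involves strand 2? no. Count so far: 1
Gen 4: crossing 4x5. Involves strand 2? no. Count so far: 1
Gen 5: crossing 5x4. Involves strand 2? no. Count so far: 1
Gen 6: crossing 2x1. Involves strand 2? yes. Count so far: 2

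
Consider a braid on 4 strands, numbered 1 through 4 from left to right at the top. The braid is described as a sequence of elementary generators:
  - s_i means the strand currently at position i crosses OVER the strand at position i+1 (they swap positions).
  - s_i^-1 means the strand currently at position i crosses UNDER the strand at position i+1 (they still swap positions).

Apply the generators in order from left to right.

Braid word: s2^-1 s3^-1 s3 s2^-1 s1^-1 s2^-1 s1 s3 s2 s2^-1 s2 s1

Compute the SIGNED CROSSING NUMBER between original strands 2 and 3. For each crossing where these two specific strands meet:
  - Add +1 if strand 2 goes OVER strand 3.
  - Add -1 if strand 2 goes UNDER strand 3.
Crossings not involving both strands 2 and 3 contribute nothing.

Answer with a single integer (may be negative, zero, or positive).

Answer: 1

Derivation:
Gen 1: 2 under 3. Both 2&3? yes. Contrib: -1. Sum: -1
Gen 2: crossing 2x4. Both 2&3? no. Sum: -1
Gen 3: crossing 4x2. Both 2&3? no. Sum: -1
Gen 4: 3 under 2. Both 2&3? yes. Contrib: +1. Sum: 0
Gen 5: crossing 1x2. Both 2&3? no. Sum: 0
Gen 6: crossing 1x3. Both 2&3? no. Sum: 0
Gen 7: 2 over 3. Both 2&3? yes. Contrib: +1. Sum: 1
Gen 8: crossing 1x4. Both 2&3? no. Sum: 1
Gen 9: crossing 2x4. Both 2&3? no. Sum: 1
Gen 10: crossing 4x2. Both 2&3? no. Sum: 1
Gen 11: crossing 2x4. Both 2&3? no. Sum: 1
Gen 12: crossing 3x4. Both 2&3? no. Sum: 1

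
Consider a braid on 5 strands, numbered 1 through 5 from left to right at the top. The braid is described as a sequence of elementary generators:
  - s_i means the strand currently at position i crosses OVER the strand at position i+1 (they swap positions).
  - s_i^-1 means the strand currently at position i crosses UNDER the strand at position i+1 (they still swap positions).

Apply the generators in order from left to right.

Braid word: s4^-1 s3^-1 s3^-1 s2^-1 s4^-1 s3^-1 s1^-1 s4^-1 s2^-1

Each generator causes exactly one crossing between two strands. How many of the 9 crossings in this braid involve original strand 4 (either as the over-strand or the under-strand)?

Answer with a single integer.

Answer: 4

Derivation:
Gen 1: crossing 4x5. Involves strand 4? yes. Count so far: 1
Gen 2: crossing 3x5. Involves strand 4? no. Count so far: 1
Gen 3: crossing 5x3. Involves strand 4? no. Count so far: 1
Gen 4: crossing 2x3. Involves strand 4? no. Count so far: 1
Gen 5: crossing 5x4. Involves strand 4? yes. Count so far: 2
Gen 6: crossing 2x4. Involves strand 4? yes. Count so far: 3
Gen 7: crossing 1x3. Involves strand 4? no. Count so far: 3
Gen 8: crossing 2x5. Involves strand 4? no. Count so far: 3
Gen 9: crossing 1x4. Involves strand 4? yes. Count so far: 4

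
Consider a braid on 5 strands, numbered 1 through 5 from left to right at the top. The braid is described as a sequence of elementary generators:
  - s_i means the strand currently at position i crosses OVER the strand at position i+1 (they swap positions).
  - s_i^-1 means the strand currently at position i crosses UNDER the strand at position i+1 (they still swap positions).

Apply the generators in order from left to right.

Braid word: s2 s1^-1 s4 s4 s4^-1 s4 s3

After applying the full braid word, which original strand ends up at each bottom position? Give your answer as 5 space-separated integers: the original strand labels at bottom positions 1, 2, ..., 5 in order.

Gen 1 (s2): strand 2 crosses over strand 3. Perm now: [1 3 2 4 5]
Gen 2 (s1^-1): strand 1 crosses under strand 3. Perm now: [3 1 2 4 5]
Gen 3 (s4): strand 4 crosses over strand 5. Perm now: [3 1 2 5 4]
Gen 4 (s4): strand 5 crosses over strand 4. Perm now: [3 1 2 4 5]
Gen 5 (s4^-1): strand 4 crosses under strand 5. Perm now: [3 1 2 5 4]
Gen 6 (s4): strand 5 crosses over strand 4. Perm now: [3 1 2 4 5]
Gen 7 (s3): strand 2 crosses over strand 4. Perm now: [3 1 4 2 5]

Answer: 3 1 4 2 5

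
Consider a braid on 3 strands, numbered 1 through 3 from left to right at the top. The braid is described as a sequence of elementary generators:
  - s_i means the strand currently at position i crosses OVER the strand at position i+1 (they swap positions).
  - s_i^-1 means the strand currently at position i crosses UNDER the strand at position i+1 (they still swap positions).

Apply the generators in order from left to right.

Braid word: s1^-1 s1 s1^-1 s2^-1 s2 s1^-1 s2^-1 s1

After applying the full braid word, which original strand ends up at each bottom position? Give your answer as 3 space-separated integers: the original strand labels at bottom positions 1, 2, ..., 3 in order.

Gen 1 (s1^-1): strand 1 crosses under strand 2. Perm now: [2 1 3]
Gen 2 (s1): strand 2 crosses over strand 1. Perm now: [1 2 3]
Gen 3 (s1^-1): strand 1 crosses under strand 2. Perm now: [2 1 3]
Gen 4 (s2^-1): strand 1 crosses under strand 3. Perm now: [2 3 1]
Gen 5 (s2): strand 3 crosses over strand 1. Perm now: [2 1 3]
Gen 6 (s1^-1): strand 2 crosses under strand 1. Perm now: [1 2 3]
Gen 7 (s2^-1): strand 2 crosses under strand 3. Perm now: [1 3 2]
Gen 8 (s1): strand 1 crosses over strand 3. Perm now: [3 1 2]

Answer: 3 1 2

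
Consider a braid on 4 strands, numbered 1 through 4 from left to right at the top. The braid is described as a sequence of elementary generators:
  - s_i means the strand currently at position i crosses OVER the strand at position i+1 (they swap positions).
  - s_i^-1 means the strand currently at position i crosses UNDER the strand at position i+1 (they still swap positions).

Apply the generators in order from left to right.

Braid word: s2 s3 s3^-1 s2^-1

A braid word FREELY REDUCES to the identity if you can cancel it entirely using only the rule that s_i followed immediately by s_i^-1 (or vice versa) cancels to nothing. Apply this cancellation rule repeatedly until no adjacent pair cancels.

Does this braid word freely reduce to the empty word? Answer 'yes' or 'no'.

Gen 1 (s2): push. Stack: [s2]
Gen 2 (s3): push. Stack: [s2 s3]
Gen 3 (s3^-1): cancels prior s3. Stack: [s2]
Gen 4 (s2^-1): cancels prior s2. Stack: []
Reduced word: (empty)

Answer: yes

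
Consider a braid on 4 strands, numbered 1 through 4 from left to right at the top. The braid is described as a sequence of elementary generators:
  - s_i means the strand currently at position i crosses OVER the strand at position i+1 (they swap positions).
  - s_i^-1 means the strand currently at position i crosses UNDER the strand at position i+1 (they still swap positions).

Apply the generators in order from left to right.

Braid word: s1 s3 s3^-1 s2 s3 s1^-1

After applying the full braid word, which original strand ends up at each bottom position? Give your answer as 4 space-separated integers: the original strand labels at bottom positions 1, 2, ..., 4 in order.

Answer: 3 2 4 1

Derivation:
Gen 1 (s1): strand 1 crosses over strand 2. Perm now: [2 1 3 4]
Gen 2 (s3): strand 3 crosses over strand 4. Perm now: [2 1 4 3]
Gen 3 (s3^-1): strand 4 crosses under strand 3. Perm now: [2 1 3 4]
Gen 4 (s2): strand 1 crosses over strand 3. Perm now: [2 3 1 4]
Gen 5 (s3): strand 1 crosses over strand 4. Perm now: [2 3 4 1]
Gen 6 (s1^-1): strand 2 crosses under strand 3. Perm now: [3 2 4 1]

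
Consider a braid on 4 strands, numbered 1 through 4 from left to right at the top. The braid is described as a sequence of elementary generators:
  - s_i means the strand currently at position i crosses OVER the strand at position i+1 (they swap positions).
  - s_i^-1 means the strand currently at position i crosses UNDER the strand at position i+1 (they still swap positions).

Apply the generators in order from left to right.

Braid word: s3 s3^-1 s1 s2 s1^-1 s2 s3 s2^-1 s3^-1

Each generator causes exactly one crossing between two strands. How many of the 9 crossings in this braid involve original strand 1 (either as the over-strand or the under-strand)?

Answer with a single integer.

Answer: 5

Derivation:
Gen 1: crossing 3x4. Involves strand 1? no. Count so far: 0
Gen 2: crossing 4x3. Involves strand 1? no. Count so far: 0
Gen 3: crossing 1x2. Involves strand 1? yes. Count so far: 1
Gen 4: crossing 1x3. Involves strand 1? yes. Count so far: 2
Gen 5: crossing 2x3. Involves strand 1? no. Count so far: 2
Gen 6: crossing 2x1. Involves strand 1? yes. Count so far: 3
Gen 7: crossing 2x4. Involves strand 1? no. Count so far: 3
Gen 8: crossing 1x4. Involves strand 1? yes. Count so far: 4
Gen 9: crossing 1x2. Involves strand 1? yes. Count so far: 5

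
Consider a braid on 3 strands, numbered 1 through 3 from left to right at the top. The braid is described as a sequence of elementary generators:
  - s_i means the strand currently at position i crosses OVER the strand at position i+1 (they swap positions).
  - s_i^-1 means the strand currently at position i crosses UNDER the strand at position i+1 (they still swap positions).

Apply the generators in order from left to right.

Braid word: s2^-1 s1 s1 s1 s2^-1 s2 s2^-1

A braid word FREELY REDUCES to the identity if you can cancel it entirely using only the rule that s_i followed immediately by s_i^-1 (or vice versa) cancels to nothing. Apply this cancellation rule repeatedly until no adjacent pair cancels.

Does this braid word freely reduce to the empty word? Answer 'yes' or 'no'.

Answer: no

Derivation:
Gen 1 (s2^-1): push. Stack: [s2^-1]
Gen 2 (s1): push. Stack: [s2^-1 s1]
Gen 3 (s1): push. Stack: [s2^-1 s1 s1]
Gen 4 (s1): push. Stack: [s2^-1 s1 s1 s1]
Gen 5 (s2^-1): push. Stack: [s2^-1 s1 s1 s1 s2^-1]
Gen 6 (s2): cancels prior s2^-1. Stack: [s2^-1 s1 s1 s1]
Gen 7 (s2^-1): push. Stack: [s2^-1 s1 s1 s1 s2^-1]
Reduced word: s2^-1 s1 s1 s1 s2^-1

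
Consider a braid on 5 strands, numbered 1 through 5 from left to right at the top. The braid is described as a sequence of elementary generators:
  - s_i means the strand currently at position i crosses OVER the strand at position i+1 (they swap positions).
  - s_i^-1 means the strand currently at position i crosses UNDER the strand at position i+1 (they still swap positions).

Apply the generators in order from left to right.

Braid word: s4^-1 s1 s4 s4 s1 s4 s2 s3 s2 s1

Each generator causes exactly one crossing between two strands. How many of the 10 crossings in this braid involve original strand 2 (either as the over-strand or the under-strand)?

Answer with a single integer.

Answer: 4

Derivation:
Gen 1: crossing 4x5. Involves strand 2? no. Count so far: 0
Gen 2: crossing 1x2. Involves strand 2? yes. Count so far: 1
Gen 3: crossing 5x4. Involves strand 2? no. Count so far: 1
Gen 4: crossing 4x5. Involves strand 2? no. Count so far: 1
Gen 5: crossing 2x1. Involves strand 2? yes. Count so far: 2
Gen 6: crossing 5x4. Involves strand 2? no. Count so far: 2
Gen 7: crossing 2x3. Involves strand 2? yes. Count so far: 3
Gen 8: crossing 2x4. Involves strand 2? yes. Count so far: 4
Gen 9: crossing 3x4. Involves strand 2? no. Count so far: 4
Gen 10: crossing 1x4. Involves strand 2? no. Count so far: 4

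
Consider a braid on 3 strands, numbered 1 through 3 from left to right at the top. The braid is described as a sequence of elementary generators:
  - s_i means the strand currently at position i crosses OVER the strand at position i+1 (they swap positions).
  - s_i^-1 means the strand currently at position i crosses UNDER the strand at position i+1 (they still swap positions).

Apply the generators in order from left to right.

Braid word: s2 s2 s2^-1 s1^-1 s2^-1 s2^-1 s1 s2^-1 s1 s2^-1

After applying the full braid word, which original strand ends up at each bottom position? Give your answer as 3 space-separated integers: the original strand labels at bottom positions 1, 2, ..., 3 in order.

Answer: 2 3 1

Derivation:
Gen 1 (s2): strand 2 crosses over strand 3. Perm now: [1 3 2]
Gen 2 (s2): strand 3 crosses over strand 2. Perm now: [1 2 3]
Gen 3 (s2^-1): strand 2 crosses under strand 3. Perm now: [1 3 2]
Gen 4 (s1^-1): strand 1 crosses under strand 3. Perm now: [3 1 2]
Gen 5 (s2^-1): strand 1 crosses under strand 2. Perm now: [3 2 1]
Gen 6 (s2^-1): strand 2 crosses under strand 1. Perm now: [3 1 2]
Gen 7 (s1): strand 3 crosses over strand 1. Perm now: [1 3 2]
Gen 8 (s2^-1): strand 3 crosses under strand 2. Perm now: [1 2 3]
Gen 9 (s1): strand 1 crosses over strand 2. Perm now: [2 1 3]
Gen 10 (s2^-1): strand 1 crosses under strand 3. Perm now: [2 3 1]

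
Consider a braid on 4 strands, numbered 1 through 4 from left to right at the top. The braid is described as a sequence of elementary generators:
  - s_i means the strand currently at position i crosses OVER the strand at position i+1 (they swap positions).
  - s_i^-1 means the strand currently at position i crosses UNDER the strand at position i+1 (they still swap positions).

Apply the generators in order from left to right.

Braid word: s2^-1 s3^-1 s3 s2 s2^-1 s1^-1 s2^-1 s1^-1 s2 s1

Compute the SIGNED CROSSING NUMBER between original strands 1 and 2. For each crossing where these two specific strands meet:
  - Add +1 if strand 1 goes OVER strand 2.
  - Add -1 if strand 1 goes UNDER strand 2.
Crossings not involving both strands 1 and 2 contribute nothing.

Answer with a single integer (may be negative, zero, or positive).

Gen 1: crossing 2x3. Both 1&2? no. Sum: 0
Gen 2: crossing 2x4. Both 1&2? no. Sum: 0
Gen 3: crossing 4x2. Both 1&2? no. Sum: 0
Gen 4: crossing 3x2. Both 1&2? no. Sum: 0
Gen 5: crossing 2x3. Both 1&2? no. Sum: 0
Gen 6: crossing 1x3. Both 1&2? no. Sum: 0
Gen 7: 1 under 2. Both 1&2? yes. Contrib: -1. Sum: -1
Gen 8: crossing 3x2. Both 1&2? no. Sum: -1
Gen 9: crossing 3x1. Both 1&2? no. Sum: -1
Gen 10: 2 over 1. Both 1&2? yes. Contrib: -1. Sum: -2

Answer: -2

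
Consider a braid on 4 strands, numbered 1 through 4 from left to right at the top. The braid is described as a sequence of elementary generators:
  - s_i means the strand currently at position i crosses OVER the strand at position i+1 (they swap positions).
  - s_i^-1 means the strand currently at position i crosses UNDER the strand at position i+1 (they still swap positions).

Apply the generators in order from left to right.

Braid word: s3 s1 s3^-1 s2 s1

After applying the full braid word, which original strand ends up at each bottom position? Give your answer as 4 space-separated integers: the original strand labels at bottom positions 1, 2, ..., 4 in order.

Answer: 3 2 1 4

Derivation:
Gen 1 (s3): strand 3 crosses over strand 4. Perm now: [1 2 4 3]
Gen 2 (s1): strand 1 crosses over strand 2. Perm now: [2 1 4 3]
Gen 3 (s3^-1): strand 4 crosses under strand 3. Perm now: [2 1 3 4]
Gen 4 (s2): strand 1 crosses over strand 3. Perm now: [2 3 1 4]
Gen 5 (s1): strand 2 crosses over strand 3. Perm now: [3 2 1 4]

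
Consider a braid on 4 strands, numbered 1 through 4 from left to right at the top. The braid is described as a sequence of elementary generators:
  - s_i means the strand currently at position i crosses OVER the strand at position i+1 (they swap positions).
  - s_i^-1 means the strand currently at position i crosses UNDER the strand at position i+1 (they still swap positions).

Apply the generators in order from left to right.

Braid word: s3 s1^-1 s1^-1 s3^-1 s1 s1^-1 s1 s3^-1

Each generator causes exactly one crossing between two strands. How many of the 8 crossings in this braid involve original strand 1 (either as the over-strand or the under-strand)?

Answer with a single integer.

Gen 1: crossing 3x4. Involves strand 1? no. Count so far: 0
Gen 2: crossing 1x2. Involves strand 1? yes. Count so far: 1
Gen 3: crossing 2x1. Involves strand 1? yes. Count so far: 2
Gen 4: crossing 4x3. Involves strand 1? no. Count so far: 2
Gen 5: crossing 1x2. Involves strand 1? yes. Count so far: 3
Gen 6: crossing 2x1. Involves strand 1? yes. Count so far: 4
Gen 7: crossing 1x2. Involves strand 1? yes. Count so far: 5
Gen 8: crossing 3x4. Involves strand 1? no. Count so far: 5

Answer: 5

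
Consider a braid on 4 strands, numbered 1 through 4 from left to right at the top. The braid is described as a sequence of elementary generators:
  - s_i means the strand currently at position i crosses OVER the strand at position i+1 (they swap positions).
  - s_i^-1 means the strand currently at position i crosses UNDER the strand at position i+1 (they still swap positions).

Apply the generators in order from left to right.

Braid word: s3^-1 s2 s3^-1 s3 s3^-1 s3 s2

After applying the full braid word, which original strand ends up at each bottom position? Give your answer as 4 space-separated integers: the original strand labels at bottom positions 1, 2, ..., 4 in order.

Gen 1 (s3^-1): strand 3 crosses under strand 4. Perm now: [1 2 4 3]
Gen 2 (s2): strand 2 crosses over strand 4. Perm now: [1 4 2 3]
Gen 3 (s3^-1): strand 2 crosses under strand 3. Perm now: [1 4 3 2]
Gen 4 (s3): strand 3 crosses over strand 2. Perm now: [1 4 2 3]
Gen 5 (s3^-1): strand 2 crosses under strand 3. Perm now: [1 4 3 2]
Gen 6 (s3): strand 3 crosses over strand 2. Perm now: [1 4 2 3]
Gen 7 (s2): strand 4 crosses over strand 2. Perm now: [1 2 4 3]

Answer: 1 2 4 3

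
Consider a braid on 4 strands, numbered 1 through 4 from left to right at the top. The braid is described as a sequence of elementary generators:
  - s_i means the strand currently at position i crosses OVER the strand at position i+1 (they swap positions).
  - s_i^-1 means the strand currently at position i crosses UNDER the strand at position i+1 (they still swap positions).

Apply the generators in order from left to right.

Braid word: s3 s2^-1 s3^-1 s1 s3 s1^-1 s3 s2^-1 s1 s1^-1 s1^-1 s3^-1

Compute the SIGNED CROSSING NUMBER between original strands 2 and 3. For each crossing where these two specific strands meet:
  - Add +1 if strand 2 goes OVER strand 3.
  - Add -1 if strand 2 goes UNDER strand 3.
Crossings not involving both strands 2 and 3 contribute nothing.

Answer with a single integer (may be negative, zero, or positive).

Answer: -1

Derivation:
Gen 1: crossing 3x4. Both 2&3? no. Sum: 0
Gen 2: crossing 2x4. Both 2&3? no. Sum: 0
Gen 3: 2 under 3. Both 2&3? yes. Contrib: -1. Sum: -1
Gen 4: crossing 1x4. Both 2&3? no. Sum: -1
Gen 5: 3 over 2. Both 2&3? yes. Contrib: -1. Sum: -2
Gen 6: crossing 4x1. Both 2&3? no. Sum: -2
Gen 7: 2 over 3. Both 2&3? yes. Contrib: +1. Sum: -1
Gen 8: crossing 4x3. Both 2&3? no. Sum: -1
Gen 9: crossing 1x3. Both 2&3? no. Sum: -1
Gen 10: crossing 3x1. Both 2&3? no. Sum: -1
Gen 11: crossing 1x3. Both 2&3? no. Sum: -1
Gen 12: crossing 4x2. Both 2&3? no. Sum: -1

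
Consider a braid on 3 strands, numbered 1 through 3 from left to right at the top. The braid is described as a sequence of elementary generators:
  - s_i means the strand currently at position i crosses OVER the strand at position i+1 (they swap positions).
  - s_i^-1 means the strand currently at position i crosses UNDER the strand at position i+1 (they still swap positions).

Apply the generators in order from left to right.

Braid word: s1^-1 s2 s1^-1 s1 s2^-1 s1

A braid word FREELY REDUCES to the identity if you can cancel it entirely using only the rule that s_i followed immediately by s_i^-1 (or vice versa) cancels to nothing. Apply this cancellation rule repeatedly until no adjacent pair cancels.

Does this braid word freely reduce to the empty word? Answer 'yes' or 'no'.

Answer: yes

Derivation:
Gen 1 (s1^-1): push. Stack: [s1^-1]
Gen 2 (s2): push. Stack: [s1^-1 s2]
Gen 3 (s1^-1): push. Stack: [s1^-1 s2 s1^-1]
Gen 4 (s1): cancels prior s1^-1. Stack: [s1^-1 s2]
Gen 5 (s2^-1): cancels prior s2. Stack: [s1^-1]
Gen 6 (s1): cancels prior s1^-1. Stack: []
Reduced word: (empty)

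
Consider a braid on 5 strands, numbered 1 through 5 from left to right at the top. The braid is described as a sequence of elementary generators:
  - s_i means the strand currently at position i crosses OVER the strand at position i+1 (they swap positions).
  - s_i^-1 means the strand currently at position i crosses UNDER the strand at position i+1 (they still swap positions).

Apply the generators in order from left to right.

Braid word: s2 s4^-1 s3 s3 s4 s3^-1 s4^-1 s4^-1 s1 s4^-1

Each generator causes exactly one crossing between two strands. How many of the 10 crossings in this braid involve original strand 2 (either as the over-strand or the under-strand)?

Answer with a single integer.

Answer: 7

Derivation:
Gen 1: crossing 2x3. Involves strand 2? yes. Count so far: 1
Gen 2: crossing 4x5. Involves strand 2? no. Count so far: 1
Gen 3: crossing 2x5. Involves strand 2? yes. Count so far: 2
Gen 4: crossing 5x2. Involves strand 2? yes. Count so far: 3
Gen 5: crossing 5x4. Involves strand 2? no. Count so far: 3
Gen 6: crossing 2x4. Involves strand 2? yes. Count so far: 4
Gen 7: crossing 2x5. Involves strand 2? yes. Count so far: 5
Gen 8: crossing 5x2. Involves strand 2? yes. Count so far: 6
Gen 9: crossing 1x3. Involves strand 2? no. Count so far: 6
Gen 10: crossing 2x5. Involves strand 2? yes. Count so far: 7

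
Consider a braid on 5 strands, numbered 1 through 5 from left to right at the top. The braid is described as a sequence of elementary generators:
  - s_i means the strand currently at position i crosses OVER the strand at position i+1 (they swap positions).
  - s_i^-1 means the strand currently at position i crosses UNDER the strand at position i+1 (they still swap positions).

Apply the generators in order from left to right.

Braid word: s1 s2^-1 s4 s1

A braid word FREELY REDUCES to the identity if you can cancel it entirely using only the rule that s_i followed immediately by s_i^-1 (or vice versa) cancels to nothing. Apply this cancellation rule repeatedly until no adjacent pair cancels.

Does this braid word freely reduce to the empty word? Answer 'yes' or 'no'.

Gen 1 (s1): push. Stack: [s1]
Gen 2 (s2^-1): push. Stack: [s1 s2^-1]
Gen 3 (s4): push. Stack: [s1 s2^-1 s4]
Gen 4 (s1): push. Stack: [s1 s2^-1 s4 s1]
Reduced word: s1 s2^-1 s4 s1

Answer: no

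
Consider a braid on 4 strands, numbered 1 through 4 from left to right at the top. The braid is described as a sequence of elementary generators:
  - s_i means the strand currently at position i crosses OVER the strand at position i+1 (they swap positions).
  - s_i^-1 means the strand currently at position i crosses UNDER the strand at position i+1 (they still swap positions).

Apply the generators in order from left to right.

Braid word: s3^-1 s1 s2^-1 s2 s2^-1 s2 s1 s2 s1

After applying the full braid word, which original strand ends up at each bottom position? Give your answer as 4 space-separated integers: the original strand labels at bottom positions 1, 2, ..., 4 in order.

Gen 1 (s3^-1): strand 3 crosses under strand 4. Perm now: [1 2 4 3]
Gen 2 (s1): strand 1 crosses over strand 2. Perm now: [2 1 4 3]
Gen 3 (s2^-1): strand 1 crosses under strand 4. Perm now: [2 4 1 3]
Gen 4 (s2): strand 4 crosses over strand 1. Perm now: [2 1 4 3]
Gen 5 (s2^-1): strand 1 crosses under strand 4. Perm now: [2 4 1 3]
Gen 6 (s2): strand 4 crosses over strand 1. Perm now: [2 1 4 3]
Gen 7 (s1): strand 2 crosses over strand 1. Perm now: [1 2 4 3]
Gen 8 (s2): strand 2 crosses over strand 4. Perm now: [1 4 2 3]
Gen 9 (s1): strand 1 crosses over strand 4. Perm now: [4 1 2 3]

Answer: 4 1 2 3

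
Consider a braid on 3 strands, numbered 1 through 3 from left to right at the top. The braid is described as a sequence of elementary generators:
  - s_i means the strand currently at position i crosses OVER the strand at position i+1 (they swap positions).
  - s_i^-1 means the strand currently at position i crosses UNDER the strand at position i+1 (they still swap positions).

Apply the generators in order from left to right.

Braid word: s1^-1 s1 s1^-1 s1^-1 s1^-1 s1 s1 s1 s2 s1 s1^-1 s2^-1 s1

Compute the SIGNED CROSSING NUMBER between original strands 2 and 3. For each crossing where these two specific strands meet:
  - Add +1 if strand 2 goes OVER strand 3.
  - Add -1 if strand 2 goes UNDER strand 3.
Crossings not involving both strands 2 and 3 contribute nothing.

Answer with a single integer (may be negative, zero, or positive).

Answer: 2

Derivation:
Gen 1: crossing 1x2. Both 2&3? no. Sum: 0
Gen 2: crossing 2x1. Both 2&3? no. Sum: 0
Gen 3: crossing 1x2. Both 2&3? no. Sum: 0
Gen 4: crossing 2x1. Both 2&3? no. Sum: 0
Gen 5: crossing 1x2. Both 2&3? no. Sum: 0
Gen 6: crossing 2x1. Both 2&3? no. Sum: 0
Gen 7: crossing 1x2. Both 2&3? no. Sum: 0
Gen 8: crossing 2x1. Both 2&3? no. Sum: 0
Gen 9: 2 over 3. Both 2&3? yes. Contrib: +1. Sum: 1
Gen 10: crossing 1x3. Both 2&3? no. Sum: 1
Gen 11: crossing 3x1. Both 2&3? no. Sum: 1
Gen 12: 3 under 2. Both 2&3? yes. Contrib: +1. Sum: 2
Gen 13: crossing 1x2. Both 2&3? no. Sum: 2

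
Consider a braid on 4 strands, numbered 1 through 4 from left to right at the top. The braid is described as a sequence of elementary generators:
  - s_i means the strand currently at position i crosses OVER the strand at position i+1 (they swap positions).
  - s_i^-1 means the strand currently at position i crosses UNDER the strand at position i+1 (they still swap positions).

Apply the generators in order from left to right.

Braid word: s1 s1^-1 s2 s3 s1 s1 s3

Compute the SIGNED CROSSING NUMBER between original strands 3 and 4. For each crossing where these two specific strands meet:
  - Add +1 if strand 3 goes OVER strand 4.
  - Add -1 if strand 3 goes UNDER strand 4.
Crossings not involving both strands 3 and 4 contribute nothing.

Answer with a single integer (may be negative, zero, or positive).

Answer: 0

Derivation:
Gen 1: crossing 1x2. Both 3&4? no. Sum: 0
Gen 2: crossing 2x1. Both 3&4? no. Sum: 0
Gen 3: crossing 2x3. Both 3&4? no. Sum: 0
Gen 4: crossing 2x4. Both 3&4? no. Sum: 0
Gen 5: crossing 1x3. Both 3&4? no. Sum: 0
Gen 6: crossing 3x1. Both 3&4? no. Sum: 0
Gen 7: crossing 4x2. Both 3&4? no. Sum: 0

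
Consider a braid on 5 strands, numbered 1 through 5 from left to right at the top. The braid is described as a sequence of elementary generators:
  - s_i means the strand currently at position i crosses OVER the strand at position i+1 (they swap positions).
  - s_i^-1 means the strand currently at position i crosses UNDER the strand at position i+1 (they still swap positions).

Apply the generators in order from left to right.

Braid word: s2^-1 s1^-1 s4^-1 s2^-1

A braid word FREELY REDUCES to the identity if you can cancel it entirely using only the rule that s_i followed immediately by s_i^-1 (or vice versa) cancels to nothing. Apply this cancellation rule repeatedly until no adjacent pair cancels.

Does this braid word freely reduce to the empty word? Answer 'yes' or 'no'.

Gen 1 (s2^-1): push. Stack: [s2^-1]
Gen 2 (s1^-1): push. Stack: [s2^-1 s1^-1]
Gen 3 (s4^-1): push. Stack: [s2^-1 s1^-1 s4^-1]
Gen 4 (s2^-1): push. Stack: [s2^-1 s1^-1 s4^-1 s2^-1]
Reduced word: s2^-1 s1^-1 s4^-1 s2^-1

Answer: no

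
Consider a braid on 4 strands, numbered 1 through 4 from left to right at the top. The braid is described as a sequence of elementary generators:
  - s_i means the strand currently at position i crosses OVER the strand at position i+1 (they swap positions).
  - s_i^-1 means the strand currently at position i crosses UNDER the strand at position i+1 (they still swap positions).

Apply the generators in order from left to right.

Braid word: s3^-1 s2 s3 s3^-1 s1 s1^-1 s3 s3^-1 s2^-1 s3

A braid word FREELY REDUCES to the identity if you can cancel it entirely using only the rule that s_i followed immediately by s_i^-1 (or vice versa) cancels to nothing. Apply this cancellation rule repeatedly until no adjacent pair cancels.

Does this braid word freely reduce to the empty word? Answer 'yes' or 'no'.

Answer: yes

Derivation:
Gen 1 (s3^-1): push. Stack: [s3^-1]
Gen 2 (s2): push. Stack: [s3^-1 s2]
Gen 3 (s3): push. Stack: [s3^-1 s2 s3]
Gen 4 (s3^-1): cancels prior s3. Stack: [s3^-1 s2]
Gen 5 (s1): push. Stack: [s3^-1 s2 s1]
Gen 6 (s1^-1): cancels prior s1. Stack: [s3^-1 s2]
Gen 7 (s3): push. Stack: [s3^-1 s2 s3]
Gen 8 (s3^-1): cancels prior s3. Stack: [s3^-1 s2]
Gen 9 (s2^-1): cancels prior s2. Stack: [s3^-1]
Gen 10 (s3): cancels prior s3^-1. Stack: []
Reduced word: (empty)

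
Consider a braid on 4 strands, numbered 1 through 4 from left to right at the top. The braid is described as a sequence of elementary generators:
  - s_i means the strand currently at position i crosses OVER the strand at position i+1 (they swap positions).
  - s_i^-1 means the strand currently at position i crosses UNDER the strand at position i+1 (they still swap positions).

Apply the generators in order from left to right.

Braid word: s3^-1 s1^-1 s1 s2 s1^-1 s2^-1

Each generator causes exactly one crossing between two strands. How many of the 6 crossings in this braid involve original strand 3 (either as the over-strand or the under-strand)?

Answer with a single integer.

Answer: 1

Derivation:
Gen 1: crossing 3x4. Involves strand 3? yes. Count so far: 1
Gen 2: crossing 1x2. Involves strand 3? no. Count so far: 1
Gen 3: crossing 2x1. Involves strand 3? no. Count so far: 1
Gen 4: crossing 2x4. Involves strand 3? no. Count so far: 1
Gen 5: crossing 1x4. Involves strand 3? no. Count so far: 1
Gen 6: crossing 1x2. Involves strand 3? no. Count so far: 1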